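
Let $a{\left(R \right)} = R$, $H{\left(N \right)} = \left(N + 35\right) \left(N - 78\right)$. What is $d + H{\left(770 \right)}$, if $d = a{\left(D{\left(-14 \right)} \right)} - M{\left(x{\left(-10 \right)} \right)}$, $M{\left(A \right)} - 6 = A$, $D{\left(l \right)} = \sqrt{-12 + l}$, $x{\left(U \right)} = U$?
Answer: $557064 + i \sqrt{26} \approx 5.5706 \cdot 10^{5} + 5.099 i$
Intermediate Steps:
$H{\left(N \right)} = \left(-78 + N\right) \left(35 + N\right)$ ($H{\left(N \right)} = \left(35 + N\right) \left(-78 + N\right) = \left(-78 + N\right) \left(35 + N\right)$)
$M{\left(A \right)} = 6 + A$
$d = 4 + i \sqrt{26}$ ($d = \sqrt{-12 - 14} - \left(6 - 10\right) = \sqrt{-26} - -4 = i \sqrt{26} + 4 = 4 + i \sqrt{26} \approx 4.0 + 5.099 i$)
$d + H{\left(770 \right)} = \left(4 + i \sqrt{26}\right) - \left(35840 - 592900\right) = \left(4 + i \sqrt{26}\right) - -557060 = \left(4 + i \sqrt{26}\right) + 557060 = 557064 + i \sqrt{26}$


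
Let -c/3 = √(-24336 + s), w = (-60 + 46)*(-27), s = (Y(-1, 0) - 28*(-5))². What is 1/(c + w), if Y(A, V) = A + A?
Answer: 1/504 + I*√3/1512 ≈ 0.0019841 + 0.0011455*I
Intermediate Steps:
Y(A, V) = 2*A
s = 19044 (s = (2*(-1) - 28*(-5))² = (-2 + 140)² = 138² = 19044)
w = 378 (w = -14*(-27) = 378)
c = -126*I*√3 (c = -3*√(-24336 + 19044) = -126*I*√3 ≈ -218.24*I)
1/(c + w) = 1/(-126*I*√3 + 378) = 1/(378 - 126*I*√3)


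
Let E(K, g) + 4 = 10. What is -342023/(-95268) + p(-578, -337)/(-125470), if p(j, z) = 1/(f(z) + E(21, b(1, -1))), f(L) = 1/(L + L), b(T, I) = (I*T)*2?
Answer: 5102933086447/1421385138420 ≈ 3.5901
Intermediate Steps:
b(T, I) = 2*I*T
E(K, g) = 6 (E(K, g) = -4 + 10 = 6)
f(L) = 1/(2*L)
p(j, z) = 1/(6 + 1/(2*z)) (p(j, z) = 1/(1/(2*z) + 6) = 1/(6 + 1/(2*z)))
-342023/(-95268) + p(-578, -337)/(-125470) = -342023/(-95268) + (2*(-337)/(1 + 12*(-337)))/(-125470) = -342023*(-1/95268) + (2*(-337)/(1 - 4044))*(-1/125470) = 20119/5604 + (2*(-337)/(-4043))*(-1/125470) = 20119/5604 + (2*(-337)*(-1/4043))*(-1/125470) = 20119/5604 + (674/4043)*(-1/125470) = 20119/5604 - 337/253637605 = 5102933086447/1421385138420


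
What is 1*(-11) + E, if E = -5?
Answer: -16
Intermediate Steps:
1*(-11) + E = 1*(-11) - 5 = -11 - 5 = -16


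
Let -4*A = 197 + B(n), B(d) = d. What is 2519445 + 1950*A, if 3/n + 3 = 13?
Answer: 9693045/4 ≈ 2.4233e+6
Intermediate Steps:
n = 3/10 (n = 3/(-3 + 13) = 3/10 ≈ 0.30000)
A = -1973/40 (A = -(197 + 3/10)/4 = -1/4*1973/10 = -1973/40 ≈ -49.325)
2519445 + 1950*A = 2519445 + 1950*(-1973/40) = 2519445 - 384735/4 = 9693045/4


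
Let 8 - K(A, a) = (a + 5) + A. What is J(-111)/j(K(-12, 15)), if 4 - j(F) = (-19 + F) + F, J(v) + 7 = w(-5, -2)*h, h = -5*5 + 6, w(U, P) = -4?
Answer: 3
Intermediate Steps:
h = -19 (h = -25 + 6 = -19)
K(A, a) = 3 - A - a (K(A, a) = 8 - ((a + 5) + A) = 8 - ((5 + a) + A) = 8 - (5 + A + a) = 8 + (-5 - A - a) = 3 - A - a)
J(v) = 69 (J(v) = -7 - 4*(-19) = -7 + 76 = 69)
j(F) = 23 - 2*F (j(F) = 4 - ((-19 + F) + F) = 4 - (-19 + 2*F) = 4 + (19 - 2*F) = 23 - 2*F)
J(-111)/j(K(-12, 15)) = 69/(23 - 2*(3 - 1*(-12) - 1*15)) = 69/(23 - 2*(3 + 12 - 15)) = 69/(23 - 2*0) = 69/(23 + 0) = 69/23 = 69*(1/23) = 3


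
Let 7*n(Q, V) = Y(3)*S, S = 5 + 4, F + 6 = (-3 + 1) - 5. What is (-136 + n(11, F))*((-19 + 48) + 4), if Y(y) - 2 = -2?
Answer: -4488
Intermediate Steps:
Y(y) = 0 (Y(y) = 2 - 2 = 0)
F = -13 (F = -6 + ((-3 + 1) - 5) = -6 + (-2 - 5) = -6 - 7 = -13)
S = 9
n(Q, V) = 0 (n(Q, V) = (0*9)/7 = (1/7)*0 = 0)
(-136 + n(11, F))*((-19 + 48) + 4) = (-136 + 0)*((-19 + 48) + 4) = -136*(29 + 4) = -136*33 = -4488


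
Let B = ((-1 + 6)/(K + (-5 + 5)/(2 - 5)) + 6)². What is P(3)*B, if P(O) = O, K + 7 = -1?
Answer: 5547/64 ≈ 86.672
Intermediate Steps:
K = -8 (K = -7 - 1 = -8)
B = 1849/64 (B = ((-1 + 6)/(-8 + (-5 + 5)/(2 - 5)) + 6)² = (5/(-8 + 0/(-3)) + 6)² = (5/(-8 + 0*(-⅓)) + 6)² = (5/(-8 + 0) + 6)² = (5/(-8) + 6)² = (5*(-⅛) + 6)² = (-5/8 + 6)² = (43/8)² = 1849/64 ≈ 28.891)
P(3)*B = 3*(1849/64) = 5547/64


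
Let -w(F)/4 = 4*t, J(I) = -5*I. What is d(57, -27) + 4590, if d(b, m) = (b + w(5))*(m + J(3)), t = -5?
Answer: -1164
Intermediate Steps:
w(F) = 80 (w(F) = -16*(-5) = -4*(-20) = 80)
d(b, m) = (-15 + m)*(80 + b) (d(b, m) = (b + 80)*(m - 5*3) = (80 + b)*(m - 15) = (80 + b)*(-15 + m) = (-15 + m)*(80 + b))
d(57, -27) + 4590 = (-1200 - 15*57 + 80*(-27) + 57*(-27)) + 4590 = (-1200 - 855 - 2160 - 1539) + 4590 = -5754 + 4590 = -1164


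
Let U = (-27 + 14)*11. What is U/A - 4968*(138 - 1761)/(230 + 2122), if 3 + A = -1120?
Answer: 377298217/110054 ≈ 3428.3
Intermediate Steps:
A = -1123 (A = -3 - 1120 = -1123)
U = -143 (U = -13*11 = -143)
U/A - 4968*(138 - 1761)/(230 + 2122) = -143/(-1123) - 4968*(138 - 1761)/(230 + 2122) = -143*(-1/1123) - 4968/(2352/(-1623)) = 143/1123 - 4968/(2352*(-1/1623)) = 143/1123 - 4968/(-784/541) = 143/1123 - 4968*(-541/784) = 143/1123 + 335961/98 = 377298217/110054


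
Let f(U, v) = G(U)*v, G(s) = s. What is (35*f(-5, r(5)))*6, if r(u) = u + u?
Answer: -10500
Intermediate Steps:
r(u) = 2*u
f(U, v) = U*v
(35*f(-5, r(5)))*6 = (35*(-10*5))*6 = (35*(-5*10))*6 = (35*(-50))*6 = -1750*6 = -10500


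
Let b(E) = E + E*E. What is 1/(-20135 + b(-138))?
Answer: -1/1229 ≈ -0.00081367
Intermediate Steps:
b(E) = E + E²
1/(-20135 + b(-138)) = 1/(-20135 - 138*(1 - 138)) = 1/(-20135 - 138*(-137)) = 1/(-20135 + 18906) = 1/(-1229) = -1/1229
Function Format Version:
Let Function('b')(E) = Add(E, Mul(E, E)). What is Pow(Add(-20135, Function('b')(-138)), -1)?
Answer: Rational(-1, 1229) ≈ -0.00081367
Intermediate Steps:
Function('b')(E) = Add(E, Pow(E, 2))
Pow(Add(-20135, Function('b')(-138)), -1) = Pow(Add(-20135, Mul(-138, Add(1, -138))), -1) = Pow(Add(-20135, Mul(-138, -137)), -1) = Pow(Add(-20135, 18906), -1) = Pow(-1229, -1) = Rational(-1, 1229)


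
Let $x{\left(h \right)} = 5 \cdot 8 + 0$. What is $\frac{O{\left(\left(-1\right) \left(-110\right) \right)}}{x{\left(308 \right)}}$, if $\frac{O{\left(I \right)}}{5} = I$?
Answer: $\frac{55}{4} \approx 13.75$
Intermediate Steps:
$x{\left(h \right)} = 40$ ($x{\left(h \right)} = 40 + 0 = 40$)
$O{\left(I \right)} = 5 I$
$\frac{O{\left(\left(-1\right) \left(-110\right) \right)}}{x{\left(308 \right)}} = \frac{5 \left(\left(-1\right) \left(-110\right)\right)}{40} = 5 \cdot 110 \cdot \frac{1}{40} = 550 \cdot \frac{1}{40} = \frac{55}{4}$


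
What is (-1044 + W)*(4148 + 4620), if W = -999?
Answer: -17913024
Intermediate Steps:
(-1044 + W)*(4148 + 4620) = (-1044 - 999)*(4148 + 4620) = -2043*8768 = -17913024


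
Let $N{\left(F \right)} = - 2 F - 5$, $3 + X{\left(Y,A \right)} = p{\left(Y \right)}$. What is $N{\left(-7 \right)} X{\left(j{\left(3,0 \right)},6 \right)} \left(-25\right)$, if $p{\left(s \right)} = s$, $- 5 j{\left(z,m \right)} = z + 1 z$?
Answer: $945$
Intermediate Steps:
$j{\left(z,m \right)} = - \frac{2 z}{5}$ ($j{\left(z,m \right)} = - \frac{z + 1 z}{5} = - \frac{z + z}{5} = - \frac{2 z}{5}$)
$X{\left(Y,A \right)} = -3 + Y$
$N{\left(F \right)} = -5 - 2 F$
$N{\left(-7 \right)} X{\left(j{\left(3,0 \right)},6 \right)} \left(-25\right) = \left(-5 - -14\right) \left(-3 - \frac{6}{5}\right) \left(-25\right) = \left(-5 + 14\right) \left(-3 - \frac{6}{5}\right) \left(-25\right) = 9 \left(- \frac{21}{5}\right) \left(-25\right) = \left(- \frac{189}{5}\right) \left(-25\right) = 945$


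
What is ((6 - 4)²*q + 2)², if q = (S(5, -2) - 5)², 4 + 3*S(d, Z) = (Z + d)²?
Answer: 174724/81 ≈ 2157.1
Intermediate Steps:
S(d, Z) = -4/3 + (Z + d)²/3
q = 100/9 (q = ((-4/3 + (-2 + 5)²/3) - 5)² = ((-4/3 + (⅓)*3²) - 5)² = ((-4/3 + (⅓)*9) - 5)² = ((-4/3 + 3) - 5)² = (5/3 - 5)² = (-10/3)² = 100/9 ≈ 11.111)
((6 - 4)²*q + 2)² = ((6 - 4)²*(100/9) + 2)² = (2²*(100/9) + 2)² = (4*(100/9) + 2)² = (400/9 + 2)² = (418/9)² = 174724/81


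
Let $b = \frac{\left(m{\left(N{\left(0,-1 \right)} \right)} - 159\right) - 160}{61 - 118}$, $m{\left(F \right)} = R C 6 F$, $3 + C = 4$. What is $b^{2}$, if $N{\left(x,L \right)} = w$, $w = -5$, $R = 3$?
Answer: $\frac{167281}{3249} \approx 51.487$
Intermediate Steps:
$N{\left(x,L \right)} = -5$
$C = 1$ ($C = -3 + 4 = 1$)
$m{\left(F \right)} = 18 F$ ($m{\left(F \right)} = 3 \cdot 1 \cdot 6 F = 3 \cdot 6 F = 18 F$)
$b = \frac{409}{57}$ ($b = \frac{\left(18 \left(-5\right) - 159\right) - 160}{61 - 118} = \frac{\left(-90 - 159\right) - 160}{-57} = \left(-249 - 160\right) \left(- \frac{1}{57}\right) = \left(-409\right) \left(- \frac{1}{57}\right) = \frac{409}{57} \approx 7.1754$)
$b^{2} = \left(\frac{409}{57}\right)^{2} = \frac{167281}{3249}$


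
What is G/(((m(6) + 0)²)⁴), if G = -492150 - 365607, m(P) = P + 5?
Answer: -857757/214358881 ≈ -0.0040015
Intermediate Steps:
m(P) = 5 + P
G = -857757
G/(((m(6) + 0)²)⁴) = -857757/((5 + 6) + 0)⁸ = -857757/(11 + 0)⁸ = -857757/((11²)⁴) = -857757/(121⁴) = -857757/214358881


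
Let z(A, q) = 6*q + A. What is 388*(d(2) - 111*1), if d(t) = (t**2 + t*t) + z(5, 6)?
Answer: -24056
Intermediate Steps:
z(A, q) = A + 6*q
d(t) = 41 + 2*t**2 (d(t) = (t**2 + t*t) + (5 + 6*6) = (t**2 + t**2) + (5 + 36) = 2*t**2 + 41 = 41 + 2*t**2)
388*(d(2) - 111*1) = 388*((41 + 2*2**2) - 111*1) = 388*((41 + 2*4) - 111) = 388*((41 + 8) - 111) = 388*(49 - 111) = 388*(-62) = -24056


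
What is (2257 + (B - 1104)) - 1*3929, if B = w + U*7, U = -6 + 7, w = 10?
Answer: -2759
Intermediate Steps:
U = 1
B = 17 (B = 10 + 1*7 = 10 + 7 = 17)
(2257 + (B - 1104)) - 1*3929 = (2257 + (17 - 1104)) - 1*3929 = (2257 - 1087) - 3929 = 1170 - 3929 = -2759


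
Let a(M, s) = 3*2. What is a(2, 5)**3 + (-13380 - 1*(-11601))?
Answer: -1563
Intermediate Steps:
a(M, s) = 6
a(2, 5)**3 + (-13380 - 1*(-11601)) = 6**3 + (-13380 - 1*(-11601)) = 216 + (-13380 + 11601) = 216 - 1779 = -1563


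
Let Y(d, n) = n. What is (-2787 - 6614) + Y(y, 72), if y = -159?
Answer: -9329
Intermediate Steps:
(-2787 - 6614) + Y(y, 72) = (-2787 - 6614) + 72 = -9401 + 72 = -9329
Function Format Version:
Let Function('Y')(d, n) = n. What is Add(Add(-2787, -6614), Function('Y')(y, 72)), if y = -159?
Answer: -9329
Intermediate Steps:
Add(Add(-2787, -6614), Function('Y')(y, 72)) = Add(Add(-2787, -6614), 72) = Add(-9401, 72) = -9329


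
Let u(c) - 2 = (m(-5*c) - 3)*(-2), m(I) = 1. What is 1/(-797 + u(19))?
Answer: -1/791 ≈ -0.0012642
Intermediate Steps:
u(c) = 6 (u(c) = 2 + (1 - 3)*(-2) = 2 - 2*(-2) = 2 + 4 = 6)
1/(-797 + u(19)) = 1/(-797 + 6) = 1/(-791) = -1/791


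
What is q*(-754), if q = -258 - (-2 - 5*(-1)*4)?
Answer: 208104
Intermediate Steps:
q = -276 (q = -258 - (-2 + 5*4) = -258 - (-2 + 20) = -258 - 18 = -276)
q*(-754) = -276*(-754) = 208104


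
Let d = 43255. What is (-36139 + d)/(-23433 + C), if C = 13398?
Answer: -2372/3345 ≈ -0.70912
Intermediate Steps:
(-36139 + d)/(-23433 + C) = (-36139 + 43255)/(-23433 + 13398) = 7116/(-10035) = 7116*(-1/10035) = -2372/3345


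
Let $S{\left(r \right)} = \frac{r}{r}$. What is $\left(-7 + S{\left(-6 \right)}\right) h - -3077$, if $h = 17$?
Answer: $2975$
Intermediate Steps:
$S{\left(r \right)} = 1$
$\left(-7 + S{\left(-6 \right)}\right) h - -3077 = \left(-7 + 1\right) 17 - -3077 = \left(-6\right) 17 + 3077 = -102 + 3077 = 2975$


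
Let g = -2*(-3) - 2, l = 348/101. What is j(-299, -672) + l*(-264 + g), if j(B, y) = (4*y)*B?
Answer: 81084432/101 ≈ 8.0282e+5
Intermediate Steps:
l = 348/101 (l = 348*(1/101) = 348/101 ≈ 3.4455)
g = 4 (g = 6 - 2 = 4)
j(B, y) = 4*B*y
j(-299, -672) + l*(-264 + g) = 4*(-299)*(-672) + 348*(-264 + 4)/101 = 803712 + (348/101)*(-260) = 803712 - 90480/101 = 81084432/101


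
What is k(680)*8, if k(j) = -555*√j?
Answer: -8880*√170 ≈ -1.1578e+5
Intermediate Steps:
k(680)*8 = -1110*√170*8 = -8880*√170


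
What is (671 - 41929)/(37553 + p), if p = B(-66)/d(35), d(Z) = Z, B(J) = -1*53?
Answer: -722015/657151 ≈ -1.0987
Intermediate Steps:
B(J) = -53
p = -53/35 ≈ -1.5143
(671 - 41929)/(37553 + p) = (671 - 41929)/(37553 - 53/35) = -41258/1314302/35 = -41258*35/1314302 = -722015/657151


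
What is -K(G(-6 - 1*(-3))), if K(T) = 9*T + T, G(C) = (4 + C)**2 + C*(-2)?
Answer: -70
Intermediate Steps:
G(C) = (4 + C)**2 - 2*C
K(T) = 10*T
-K(G(-6 - 1*(-3))) = -10*((4 + (-6 - 1*(-3)))**2 - 2*(-6 - 1*(-3))) = -10*((4 + (-6 + 3))**2 - 2*(-6 + 3)) = -10*((4 - 3)**2 - 2*(-3)) = -10*(1**2 + 6) = -10*(1 + 6) = -10*7 = -1*70 = -70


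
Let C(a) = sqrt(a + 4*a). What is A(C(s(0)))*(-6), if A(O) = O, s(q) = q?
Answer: 0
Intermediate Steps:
C(a) = sqrt(5)*sqrt(a) (C(a) = sqrt(5*a) = sqrt(5)*sqrt(a))
A(C(s(0)))*(-6) = (sqrt(5)*sqrt(0))*(-6) = (sqrt(5)*0)*(-6) = 0*(-6) = 0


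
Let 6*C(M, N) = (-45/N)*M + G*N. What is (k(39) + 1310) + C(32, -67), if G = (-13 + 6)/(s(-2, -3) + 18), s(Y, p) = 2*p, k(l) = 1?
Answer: 6372967/4824 ≈ 1321.1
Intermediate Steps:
G = -7/12 (G = (-13 + 6)/(2*(-3) + 18) = -7/(-6 + 18) = -7/12 ≈ -0.58333)
C(M, N) = -7*N/72 - 15*M/(2*N) (C(M, N) = ((-45/N)*M - 7*N/12)/6 = (-45*M/N - 7*N/12)/6 = (-7*N/12 - 45*M/N)/6 = -7*N/72 - 15*M/(2*N))
(k(39) + 1310) + C(32, -67) = (1 + 1310) + (1/72)*(-540*32 - 7*(-67)**2)/(-67) = 1311 + (1/72)*(-1/67)*(-17280 - 7*4489) = 1311 + (1/72)*(-1/67)*(-17280 - 31423) = 1311 + (1/72)*(-1/67)*(-48703) = 1311 + 48703/4824 = 6372967/4824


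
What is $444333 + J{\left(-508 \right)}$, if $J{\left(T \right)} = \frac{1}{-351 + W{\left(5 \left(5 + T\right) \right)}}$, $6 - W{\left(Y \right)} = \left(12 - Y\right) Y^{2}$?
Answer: $\frac{7102149320505359}{15983843920} \approx 4.4433 \cdot 10^{5}$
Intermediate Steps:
$W{\left(Y \right)} = 6 - Y^{2} \left(12 - Y\right)$ ($W{\left(Y \right)} = 6 - \left(12 - Y\right) Y^{2} = 6 - Y^{2} \left(12 - Y\right)$)
$J{\left(T \right)} = \frac{1}{-345 + \left(25 + 5 T\right)^{3} - 12 \left(25 + 5 T\right)^{2}}$ ($J{\left(T \right)} = \frac{1}{-351 + \left(6 + \left(5 \left(5 + T\right)\right)^{3} - 12 \left(5 \left(5 + T\right)\right)^{2}\right)} = \frac{1}{-351 + \left(6 + \left(25 + 5 T\right)^{3} - 12 \left(25 + 5 T\right)^{2}\right)} = \frac{1}{-345 + \left(25 + 5 T\right)^{3} - 12 \left(25 + 5 T\right)^{2}}$)
$444333 + J{\left(-508 \right)} = 444333 + \frac{1}{5 \left(1556 + 25 \left(-508\right)^{3} + 315 \left(-508\right)^{2} + 1275 \left(-508\right)\right)} = 444333 + \frac{1}{5 \left(1556 + 25 \left(-131096512\right) + 315 \cdot 258064 - 647700\right)} = 444333 + \frac{1}{5 \left(1556 - 3277412800 + 81290160 - 647700\right)} = 444333 + \frac{1}{5 \left(-3196768784\right)} = 444333 + \frac{1}{5} \left(- \frac{1}{3196768784}\right) = 444333 - \frac{1}{15983843920} = \frac{7102149320505359}{15983843920}$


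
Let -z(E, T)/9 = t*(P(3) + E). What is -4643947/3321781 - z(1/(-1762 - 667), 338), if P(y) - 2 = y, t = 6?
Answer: 2167064109793/8068606049 ≈ 268.58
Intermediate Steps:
P(y) = 2 + y
z(E, T) = -270 - 54*E (z(E, T) = -54*((2 + 3) + E) = -54*(5 + E) = -9*(30 + 6*E) = -270 - 54*E)
-4643947/3321781 - z(1/(-1762 - 667), 338) = -4643947/3321781 - (-270 - 54/(-1762 - 667)) = -4643947*1/3321781 - (-270 - 54/(-2429)) = -4643947/3321781 - (-270 - 54*(-1/2429)) = -4643947/3321781 - (-270 + 54/2429) = -4643947/3321781 - 1*(-655776/2429) = -4643947/3321781 + 655776/2429 = 2167064109793/8068606049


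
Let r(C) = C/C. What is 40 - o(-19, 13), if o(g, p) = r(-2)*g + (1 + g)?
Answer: 77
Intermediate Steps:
r(C) = 1
o(g, p) = 1 + 2*g (o(g, p) = 1*g + (1 + g) = g + (1 + g) = 1 + 2*g)
40 - o(-19, 13) = 40 - (1 + 2*(-19)) = 40 - (1 - 38) = 40 - 1*(-37) = 40 + 37 = 77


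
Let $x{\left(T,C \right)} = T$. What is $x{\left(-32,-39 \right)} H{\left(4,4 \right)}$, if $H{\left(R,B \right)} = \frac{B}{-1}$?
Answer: $128$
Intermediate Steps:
$H{\left(R,B \right)} = - B$ ($H{\left(R,B \right)} = B \left(-1\right) = - B$)
$x{\left(-32,-39 \right)} H{\left(4,4 \right)} = - 32 \left(\left(-1\right) 4\right) = \left(-32\right) \left(-4\right) = 128$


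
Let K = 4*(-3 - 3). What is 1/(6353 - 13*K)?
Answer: 1/6665 ≈ 0.00015004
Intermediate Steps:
K = -24 (K = 4*(-6) = -24)
1/(6353 - 13*K) = 1/(6353 - 13*(-24)) = 1/(6353 + 312) = 1/6665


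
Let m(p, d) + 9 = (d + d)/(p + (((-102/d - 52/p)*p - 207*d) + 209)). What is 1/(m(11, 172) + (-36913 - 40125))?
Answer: -3048057/234843677263 ≈ -1.2979e-5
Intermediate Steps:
m(p, d) = -9 + 2*d/(209 + p - 207*d + p*(-102/d - 52/p)) (m(p, d) = -9 + (d + d)/(p + (((-102/d - 52/p)*p - 207*d) + 209)) = -9 + (2*d)/(p + ((p*(-102/d - 52/p) - 207*d) + 209)) = -9 + (2*d)/(p + ((-207*d + p*(-102/d - 52/p)) + 209)) = -9 + (2*d)/(p + (209 - 207*d + p*(-102/d - 52/p))) = -9 + (2*d)/(209 + p - 207*d + p*(-102/d - 52/p)) = -9 + 2*d/(209 + p - 207*d + p*(-102/d - 52/p)))
1/(m(11, 172) + (-36913 - 40125)) = 1/((-1865*172**2 - 918*11 + 1413*172 + 9*172*11)/(-157*172 + 102*11 + 207*172**2 - 1*172*11) + (-36913 - 40125)) = 1/((-1865*29584 - 10098 + 243036 + 17028)/(-27004 + 1122 + 207*29584 - 1892) - 77038) = 1/((-55174160 - 10098 + 243036 + 17028)/(-27004 + 1122 + 6123888 - 1892) - 77038) = 1/(-54924194/6096114 - 77038) = 1/((1/6096114)*(-54924194) - 77038) = 1/(-27462097/3048057 - 77038) = 1/(-234843677263/3048057) = -3048057/234843677263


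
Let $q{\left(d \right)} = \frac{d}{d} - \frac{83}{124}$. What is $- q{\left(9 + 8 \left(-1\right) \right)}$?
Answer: $- \frac{41}{124} \approx -0.33065$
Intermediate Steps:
$q{\left(d \right)} = \frac{41}{124}$ ($q{\left(d \right)} = 1 - \frac{83}{124} = \frac{41}{124}$)
$- q{\left(9 + 8 \left(-1\right) \right)} = \left(-1\right) \frac{41}{124} = - \frac{41}{124}$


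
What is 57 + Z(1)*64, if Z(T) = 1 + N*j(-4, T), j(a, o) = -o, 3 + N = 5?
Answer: -7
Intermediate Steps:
N = 2 (N = -3 + 5 = 2)
Z(T) = 1 - 2*T (Z(T) = 1 + 2*(-T) = 1 - 2*T)
57 + Z(1)*64 = 57 + (1 - 2*1)*64 = 57 + (1 - 2)*64 = 57 - 1*64 = 57 - 64 = -7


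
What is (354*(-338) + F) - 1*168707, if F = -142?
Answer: -288501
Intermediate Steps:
(354*(-338) + F) - 1*168707 = (354*(-338) - 142) - 1*168707 = (-119652 - 142) - 168707 = -119794 - 168707 = -288501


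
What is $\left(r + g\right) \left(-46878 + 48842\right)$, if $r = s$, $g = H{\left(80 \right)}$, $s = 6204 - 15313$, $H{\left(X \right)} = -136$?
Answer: $-18157180$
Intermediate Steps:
$s = -9109$ ($s = 6204 - 15313 = -9109$)
$g = -136$
$r = -9109$
$\left(r + g\right) \left(-46878 + 48842\right) = \left(-9109 - 136\right) \left(-46878 + 48842\right) = \left(-9245\right) 1964 = -18157180$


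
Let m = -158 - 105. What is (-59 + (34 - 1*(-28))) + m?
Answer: -260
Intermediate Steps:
m = -263
(-59 + (34 - 1*(-28))) + m = (-59 + (34 - 1*(-28))) - 263 = (-59 + (34 + 28)) - 263 = (-59 + 62) - 263 = 3 - 263 = -260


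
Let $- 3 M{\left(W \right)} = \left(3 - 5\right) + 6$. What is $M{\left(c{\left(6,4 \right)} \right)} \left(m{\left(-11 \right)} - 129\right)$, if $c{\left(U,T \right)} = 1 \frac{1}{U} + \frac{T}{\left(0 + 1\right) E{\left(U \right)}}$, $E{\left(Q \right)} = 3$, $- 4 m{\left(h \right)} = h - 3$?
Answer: $\frac{502}{3} \approx 167.33$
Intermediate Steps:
$m{\left(h \right)} = \frac{3}{4} - \frac{h}{4}$ ($m{\left(h \right)} = - \frac{h - 3}{4} = - \frac{-3 + h}{4} = \frac{3}{4} - \frac{h}{4}$)
$c{\left(U,T \right)} = \frac{1}{U} + \frac{T}{3}$ ($c{\left(U,T \right)} = 1 \frac{1}{U} + \frac{T}{\left(0 + 1\right) 3} = \frac{1}{U} + \frac{T}{1 \cdot 3} = \frac{1}{U} + \frac{T}{3}$)
$M{\left(W \right)} = - \frac{4}{3}$ ($M{\left(W \right)} = - \frac{\left(3 - 5\right) + 6}{3} = - \frac{-2 + 6}{3} = \left(- \frac{1}{3}\right) 4 = - \frac{4}{3}$)
$M{\left(c{\left(6,4 \right)} \right)} \left(m{\left(-11 \right)} - 129\right) = - \frac{4 \left(\left(\frac{3}{4} - - \frac{11}{4}\right) - 129\right)}{3} = - \frac{4 \left(\left(\frac{3}{4} + \frac{11}{4}\right) - 129\right)}{3} = - \frac{4 \left(\frac{7}{2} - 129\right)}{3} = \left(- \frac{4}{3}\right) \left(- \frac{251}{2}\right) = \frac{502}{3}$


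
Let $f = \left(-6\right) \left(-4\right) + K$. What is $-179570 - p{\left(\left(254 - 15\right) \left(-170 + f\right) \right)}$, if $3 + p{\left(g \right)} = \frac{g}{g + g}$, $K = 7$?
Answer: $- \frac{359135}{2} \approx -1.7957 \cdot 10^{5}$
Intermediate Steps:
$f = 31$ ($f = \left(-6\right) \left(-4\right) + 7 = 24 + 7 = 31$)
$p{\left(g \right)} = - \frac{5}{2}$ ($p{\left(g \right)} = -3 + \frac{g}{g + g} = -3 + \frac{g}{2 g} = -3 + \frac{1}{2 g} g = -3 + \frac{1}{2} = - \frac{5}{2}$)
$-179570 - p{\left(\left(254 - 15\right) \left(-170 + f\right) \right)} = -179570 - - \frac{5}{2} = -179570 + \frac{5}{2} = - \frac{359135}{2}$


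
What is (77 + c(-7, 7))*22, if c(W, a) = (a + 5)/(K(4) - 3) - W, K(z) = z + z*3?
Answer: 24288/13 ≈ 1868.3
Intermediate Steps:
K(z) = 4*z (K(z) = z + 3*z = 4*z)
c(W, a) = 5/13 - W + a/13 (c(W, a) = (a + 5)/(4*4 - 3) - W = (5 + a)/(16 - 3) - W = (5 + a)/13 - W = (5 + a)*(1/13) - W = (5/13 + a/13) - W = 5/13 - W + a/13)
(77 + c(-7, 7))*22 = (77 + (5/13 - 1*(-7) + (1/13)*7))*22 = (77 + (5/13 + 7 + 7/13))*22 = (77 + 103/13)*22 = (1104/13)*22 = 24288/13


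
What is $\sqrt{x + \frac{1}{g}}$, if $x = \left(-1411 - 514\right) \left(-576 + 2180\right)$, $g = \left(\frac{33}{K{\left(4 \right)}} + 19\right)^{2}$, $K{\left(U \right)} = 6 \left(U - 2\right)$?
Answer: $\frac{2 i \sqrt{5842700321}}{87} \approx 1757.2 i$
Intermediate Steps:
$K{\left(U \right)} = -12 + 6 U$ ($K{\left(U \right)} = 6 \left(-2 + U\right) = -12 + 6 U$)
$g = \frac{7569}{16}$ ($g = \left(\frac{33}{-12 + 6 \cdot 4} + 19\right)^{2} = \left(\frac{33}{-12 + 24} + 19\right)^{2} = \left(\frac{33}{12} + 19\right)^{2} = \left(33 \cdot \frac{1}{12} + 19\right)^{2} = \left(\frac{11}{4} + 19\right)^{2} = \left(\frac{87}{4}\right)^{2} = \frac{7569}{16} \approx 473.06$)
$x = -3087700$ ($x = \left(-1925\right) 1604 = -3087700$)
$\sqrt{x + \frac{1}{g}} = \sqrt{-3087700 + \frac{1}{\frac{7569}{16}}} = \sqrt{-3087700 + \frac{16}{7569}} = \sqrt{- \frac{23370801284}{7569}} = \frac{2 i \sqrt{5842700321}}{87}$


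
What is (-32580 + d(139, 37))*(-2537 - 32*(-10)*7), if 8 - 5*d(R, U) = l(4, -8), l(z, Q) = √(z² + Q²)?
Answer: 48378924/5 + 1188*√5/5 ≈ 9.6763e+6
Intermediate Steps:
l(z, Q) = √(Q² + z²)
d(R, U) = 8/5 - 4*√5/5 (d(R, U) = 8/5 - √((-8)² + 4²)/5 = 8/5 - √(64 + 16)/5 = 8/5 - 4*√5/5)
(-32580 + d(139, 37))*(-2537 - 32*(-10)*7) = (-32580 + (8/5 - 4*√5/5))*(-2537 - 32*(-10)*7) = (-162892/5 - 4*√5/5)*(-2537 + 320*7) = (-162892/5 - 4*√5/5)*(-2537 + 2240) = (-162892/5 - 4*√5/5)*(-297) = 48378924/5 + 1188*√5/5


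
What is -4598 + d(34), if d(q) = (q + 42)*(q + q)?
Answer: 570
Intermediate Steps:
d(q) = 2*q*(42 + q) (d(q) = (42 + q)*(2*q) = 2*q*(42 + q))
-4598 + d(34) = -4598 + 2*34*(42 + 34) = -4598 + 2*34*76 = -4598 + 5168 = 570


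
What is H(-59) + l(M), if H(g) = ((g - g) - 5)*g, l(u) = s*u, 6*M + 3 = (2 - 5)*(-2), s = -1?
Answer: 589/2 ≈ 294.50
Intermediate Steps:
M = 1/2 (M = -1/2 + ((2 - 5)*(-2))/6 = -1/2 + (-3*(-2))/6 = -1/2 + (1/6)*6 = -1/2 + 1 = 1/2 ≈ 0.50000)
l(u) = -u
H(g) = -5*g (H(g) = (0 - 5)*g = -5*g)
H(-59) + l(M) = -5*(-59) - 1*1/2 = 295 - 1/2 = 589/2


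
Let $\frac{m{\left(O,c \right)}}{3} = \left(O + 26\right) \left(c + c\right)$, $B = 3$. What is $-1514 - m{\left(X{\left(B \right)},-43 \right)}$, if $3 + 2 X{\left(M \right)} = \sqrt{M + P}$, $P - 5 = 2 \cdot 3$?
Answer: $4807 + 129 \sqrt{14} \approx 5289.7$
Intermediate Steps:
$P = 11$ ($P = 5 + 2 \cdot 3 = 5 + 6 = 11$)
$X{\left(M \right)} = - \frac{3}{2} + \frac{\sqrt{11 + M}}{2}$ ($X{\left(M \right)} = - \frac{3}{2} + \frac{\sqrt{M + 11}}{2} = - \frac{3}{2} + \frac{\sqrt{11 + M}}{2}$)
$m{\left(O,c \right)} = 6 c \left(26 + O\right)$ ($m{\left(O,c \right)} = 3 \left(O + 26\right) \left(c + c\right) = 3 \left(26 + O\right) 2 c = 3 \cdot 2 c \left(26 + O\right) = 6 c \left(26 + O\right)$)
$-1514 - m{\left(X{\left(B \right)},-43 \right)} = -1514 - 6 \left(-43\right) \left(26 - \left(\frac{3}{2} - \frac{\sqrt{11 + 3}}{2}\right)\right) = -1514 - 6 \left(-43\right) \left(26 - \left(\frac{3}{2} - \frac{\sqrt{14}}{2}\right)\right) = -1514 - 6 \left(-43\right) \left(\frac{49}{2} + \frac{\sqrt{14}}{2}\right) = -1514 - \left(-6321 - 129 \sqrt{14}\right) = -1514 + \left(6321 + 129 \sqrt{14}\right) = 4807 + 129 \sqrt{14}$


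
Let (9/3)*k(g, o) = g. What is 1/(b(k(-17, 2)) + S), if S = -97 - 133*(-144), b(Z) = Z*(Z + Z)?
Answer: 9/172073 ≈ 5.2303e-5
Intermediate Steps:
k(g, o) = g/3
b(Z) = 2*Z² (b(Z) = Z*(2*Z) = 2*Z²)
S = 19055 (S = -97 + 19152 = 19055)
1/(b(k(-17, 2)) + S) = 1/(2*((⅓)*(-17))² + 19055) = 1/(2*(-17/3)² + 19055) = 1/(2*(289/9) + 19055) = 1/(578/9 + 19055) = 1/(172073/9) = 9/172073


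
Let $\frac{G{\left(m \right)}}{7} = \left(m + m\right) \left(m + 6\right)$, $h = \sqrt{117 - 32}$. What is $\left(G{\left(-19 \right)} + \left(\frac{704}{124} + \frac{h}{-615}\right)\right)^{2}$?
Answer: $\frac{872124509156357}{72694845} - \frac{214748 \sqrt{85}}{19065} \approx 1.1997 \cdot 10^{7}$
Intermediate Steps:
$h = \sqrt{85} \approx 9.2195$
$G{\left(m \right)} = 14 m \left(6 + m\right)$ ($G{\left(m \right)} = 7 \left(m + m\right) \left(m + 6\right) = 7 \cdot 2 m \left(6 + m\right) = 14 m \left(6 + m\right)$)
$\left(G{\left(-19 \right)} + \left(\frac{704}{124} + \frac{h}{-615}\right)\right)^{2} = \left(14 \left(-19\right) \left(6 - 19\right) + \left(\frac{704}{124} + \frac{\sqrt{85}}{-615}\right)\right)^{2} = \left(14 \left(-19\right) \left(-13\right) + \left(704 \cdot \frac{1}{124} + \sqrt{85} \left(- \frac{1}{615}\right)\right)\right)^{2} = \left(3458 + \left(\frac{176}{31} - \frac{\sqrt{85}}{615}\right)\right)^{2} = \left(\frac{107374}{31} - \frac{\sqrt{85}}{615}\right)^{2}$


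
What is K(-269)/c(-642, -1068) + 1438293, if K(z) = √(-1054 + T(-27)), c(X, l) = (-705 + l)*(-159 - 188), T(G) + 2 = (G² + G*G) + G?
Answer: 1438293 + 5*√15/615231 ≈ 1.4383e+6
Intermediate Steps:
T(G) = -2 + G + 2*G² (T(G) = -2 + ((G² + G*G) + G) = -2 + ((G² + G²) + G) = -2 + (2*G² + G) = -2 + (G + 2*G²) = -2 + G + 2*G²)
c(X, l) = 244635 - 347*l (c(X, l) = (-705 + l)*(-347) = 244635 - 347*l)
K(z) = 5*√15 (K(z) = √(-1054 + (-2 - 27 + 2*(-27)²)) = √(-1054 + (-2 - 27 + 2*729)) = √(-1054 + (-2 - 27 + 1458)) = √(-1054 + 1429) = √375 = 5*√15)
K(-269)/c(-642, -1068) + 1438293 = (5*√15)/(244635 - 347*(-1068)) + 1438293 = (5*√15)/(244635 + 370596) + 1438293 = (5*√15)/615231 + 1438293 = (5*√15)*(1/615231) + 1438293 = 5*√15/615231 + 1438293 = 1438293 + 5*√15/615231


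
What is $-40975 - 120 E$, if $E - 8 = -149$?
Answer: $-24055$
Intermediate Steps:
$E = -141$ ($E = 8 - 149 = -141$)
$-40975 - 120 E = -40975 - 120 \left(-141\right) = -40975 - -16920 = -40975 + 16920 = -24055$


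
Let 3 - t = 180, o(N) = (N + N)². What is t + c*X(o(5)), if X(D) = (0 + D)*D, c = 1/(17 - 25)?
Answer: -1427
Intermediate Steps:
o(N) = 4*N² (o(N) = (2*N)² = 4*N²)
c = -⅛ (c = 1/(-8) = -⅛ ≈ -0.12500)
t = -177 (t = 3 - 1*180 = 3 - 180 = -177)
X(D) = D² (X(D) = D*D = D²)
t + c*X(o(5)) = -177 - (4*5²)²/8 = -177 - (4*25)²/8 = -177 - ⅛*100² = -177 - ⅛*10000 = -177 - 1250 = -1427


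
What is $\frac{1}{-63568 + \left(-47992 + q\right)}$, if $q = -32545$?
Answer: $- \frac{1}{144105} \approx -6.9394 \cdot 10^{-6}$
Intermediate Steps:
$\frac{1}{-63568 + \left(-47992 + q\right)} = \frac{1}{-63568 - 80537} = \frac{1}{-144105} = - \frac{1}{144105}$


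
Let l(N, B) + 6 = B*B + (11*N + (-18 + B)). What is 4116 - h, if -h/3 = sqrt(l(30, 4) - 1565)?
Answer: 4116 + 3*I*sqrt(1239) ≈ 4116.0 + 105.6*I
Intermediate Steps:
l(N, B) = -24 + B + B**2 + 11*N (l(N, B) = -6 + (B*B + (11*N + (-18 + B))) = -6 + (B**2 + (-18 + B + 11*N)) = -6 + (-18 + B + B**2 + 11*N) = -24 + B + B**2 + 11*N)
h = -3*I*sqrt(1239) (h = -3*sqrt((-24 + 4 + 4**2 + 11*30) - 1565) = -3*sqrt((-24 + 4 + 16 + 330) - 1565) = -3*sqrt(326 - 1565) = -3*I*sqrt(1239) ≈ -105.6*I)
4116 - h = 4116 - (-3)*I*sqrt(1239) = 4116 + 3*I*sqrt(1239)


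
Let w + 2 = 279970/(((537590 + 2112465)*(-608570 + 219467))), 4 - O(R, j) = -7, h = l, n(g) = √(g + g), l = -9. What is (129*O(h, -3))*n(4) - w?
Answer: 412457796260/206228870133 + 2838*√2 ≈ 4015.5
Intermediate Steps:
n(g) = √2*√g (n(g) = √(2*g) = √2*√g)
h = -9
O(R, j) = 11 (O(R, j) = 4 - 1*(-7) = 4 + 7 = 11)
w = -412457796260/206228870133 (w = -2 + 279970/(((537590 + 2112465)*(-608570 + 219467))) = -2 + 279970/((2650055*(-389103))) = -2 + 279970/(-1031144350665) = -2 + 279970*(-1/1031144350665) = -2 - 55994/206228870133 = -412457796260/206228870133 ≈ -2.0000)
(129*O(h, -3))*n(4) - w = (129*11)*(√2*√4) - 1*(-412457796260/206228870133) = 1419*(√2*2) + 412457796260/206228870133 = 1419*(2*√2) + 412457796260/206228870133 = 2838*√2 + 412457796260/206228870133 = 412457796260/206228870133 + 2838*√2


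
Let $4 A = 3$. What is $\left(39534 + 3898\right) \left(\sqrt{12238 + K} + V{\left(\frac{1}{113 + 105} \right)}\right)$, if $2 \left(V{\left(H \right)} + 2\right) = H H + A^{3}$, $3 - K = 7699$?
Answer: $- \frac{14770859457}{190096} + 43432 \sqrt{4542} \approx 2.8494 \cdot 10^{6}$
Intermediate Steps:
$K = -7696$ ($K = 3 - 7699 = -7696$)
$A = \frac{3}{4}$ ($A = \frac{1}{4} \cdot 3 = \frac{3}{4} \approx 0.75$)
$V{\left(H \right)} = - \frac{229}{128} + \frac{H^{2}}{2}$ ($V{\left(H \right)} = -2 + \frac{H H + \left(\frac{3}{4}\right)^{3}}{2} = -2 + \frac{H^{2} + \frac{27}{64}}{2} = -2 + \frac{\frac{27}{64} + H^{2}}{2} = -2 + \left(\frac{27}{128} + \frac{H^{2}}{2}\right) = - \frac{229}{128} + \frac{H^{2}}{2}$)
$\left(39534 + 3898\right) \left(\sqrt{12238 + K} + V{\left(\frac{1}{113 + 105} \right)}\right) = \left(39534 + 3898\right) \left(\sqrt{12238 - 7696} - \left(\frac{229}{128} - \frac{\left(\frac{1}{113 + 105}\right)^{2}}{2}\right)\right) = 43432 \left(\sqrt{4542} - \left(\frac{229}{128} - \frac{\left(\frac{1}{218}\right)^{2}}{2}\right)\right) = 43432 \left(\sqrt{4542} - \left(\frac{229}{128} - \frac{1}{2 \cdot 47524}\right)\right) = 43432 \left(\sqrt{4542} + \left(- \frac{229}{128} + \frac{1}{2} \cdot \frac{1}{47524}\right)\right) = 43432 \left(\sqrt{4542} + \left(- \frac{229}{128} + \frac{1}{95048}\right)\right) = 43432 \left(\sqrt{4542} - \frac{2720733}{1520768}\right) = 43432 \left(- \frac{2720733}{1520768} + \sqrt{4542}\right) = - \frac{14770859457}{190096} + 43432 \sqrt{4542}$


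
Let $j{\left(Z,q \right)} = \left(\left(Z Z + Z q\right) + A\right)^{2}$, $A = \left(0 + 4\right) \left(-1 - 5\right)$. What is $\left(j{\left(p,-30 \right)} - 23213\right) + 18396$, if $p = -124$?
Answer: $363736367$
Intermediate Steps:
$A = -24$ ($A = 4 \left(-6\right) = -24$)
$j{\left(Z,q \right)} = \left(-24 + Z^{2} + Z q\right)^{2}$ ($j{\left(Z,q \right)} = \left(\left(Z Z + Z q\right) - 24\right)^{2} = \left(\left(Z^{2} + Z q\right) - 24\right)^{2} = \left(-24 + Z^{2} + Z q\right)^{2}$)
$\left(j{\left(p,-30 \right)} - 23213\right) + 18396 = \left(\left(-24 + \left(-124\right)^{2} - -3720\right)^{2} - 23213\right) + 18396 = \left(\left(-24 + 15376 + 3720\right)^{2} - 23213\right) + 18396 = \left(19072^{2} - 23213\right) + 18396 = \left(363741184 - 23213\right) + 18396 = 363717971 + 18396 = 363736367$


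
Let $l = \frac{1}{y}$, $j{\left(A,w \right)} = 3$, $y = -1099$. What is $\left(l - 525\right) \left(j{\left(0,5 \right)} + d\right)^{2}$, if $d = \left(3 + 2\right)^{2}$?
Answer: $- \frac{64621312}{157} \approx -4.116 \cdot 10^{5}$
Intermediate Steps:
$l = - \frac{1}{1099}$ ($l = \frac{1}{-1099} = - \frac{1}{1099} \approx -0.00090992$)
$d = 25$ ($d = 5^{2} = 25$)
$\left(l - 525\right) \left(j{\left(0,5 \right)} + d\right)^{2} = \left(- \frac{1}{1099} - 525\right) \left(3 + 25\right)^{2} = - \frac{576976 \cdot 28^{2}}{1099} = \left(- \frac{576976}{1099}\right) 784 = - \frac{64621312}{157}$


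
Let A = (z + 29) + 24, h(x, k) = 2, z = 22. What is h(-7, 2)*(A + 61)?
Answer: 272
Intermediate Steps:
A = 75 (A = (22 + 29) + 24 = 51 + 24 = 75)
h(-7, 2)*(A + 61) = 2*(75 + 61) = 2*136 = 272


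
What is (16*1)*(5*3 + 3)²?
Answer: 5184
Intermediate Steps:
(16*1)*(5*3 + 3)² = 16*(15 + 3)² = 16*18² = 16*324 = 5184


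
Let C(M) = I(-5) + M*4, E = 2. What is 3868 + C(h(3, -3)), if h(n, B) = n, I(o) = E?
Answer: 3882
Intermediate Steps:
I(o) = 2
C(M) = 2 + 4*M (C(M) = 2 + M*4 = 2 + 4*M)
3868 + C(h(3, -3)) = 3868 + (2 + 4*3) = 3868 + (2 + 12) = 3868 + 14 = 3882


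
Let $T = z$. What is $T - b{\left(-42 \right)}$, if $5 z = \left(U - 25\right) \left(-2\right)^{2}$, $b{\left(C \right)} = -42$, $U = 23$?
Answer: $\frac{202}{5} \approx 40.4$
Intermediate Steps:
$z = - \frac{8}{5}$ ($z = \frac{\left(23 - 25\right) \left(-2\right)^{2}}{5} = \frac{\left(-2\right) 4}{5} = \frac{1}{5} \left(-8\right) = - \frac{8}{5} \approx -1.6$)
$T = - \frac{8}{5} \approx -1.6$
$T - b{\left(-42 \right)} = - \frac{8}{5} - -42 = - \frac{8}{5} + 42 = \frac{202}{5}$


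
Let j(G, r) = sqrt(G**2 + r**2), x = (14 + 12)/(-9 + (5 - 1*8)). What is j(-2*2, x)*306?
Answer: 51*sqrt(745) ≈ 1392.0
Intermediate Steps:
x = -13/6 (x = 26/(-9 + (5 - 8)) = 26/(-9 - 3) = 26/(-12) = 26*(-1/12) = -13/6 ≈ -2.1667)
j(-2*2, x)*306 = sqrt((-2*2)**2 + (-13/6)**2)*306 = sqrt((-4)**2 + 169/36)*306 = sqrt(16 + 169/36)*306 = sqrt(745/36)*306 = (sqrt(745)/6)*306 = 51*sqrt(745)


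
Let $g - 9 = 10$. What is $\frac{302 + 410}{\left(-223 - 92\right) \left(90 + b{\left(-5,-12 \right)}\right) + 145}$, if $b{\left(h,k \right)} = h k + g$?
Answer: $- \frac{356}{26545} \approx -0.013411$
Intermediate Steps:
$g = 19$ ($g = 9 + 10 = 19$)
$b{\left(h,k \right)} = 19 + h k$ ($b{\left(h,k \right)} = h k + 19 = 19 + h k$)
$\frac{302 + 410}{\left(-223 - 92\right) \left(90 + b{\left(-5,-12 \right)}\right) + 145} = \frac{302 + 410}{\left(-223 - 92\right) \left(90 + \left(19 - -60\right)\right) + 145} = \frac{712}{- 315 \left(90 + \left(19 + 60\right)\right) + 145} = \frac{712}{- 315 \left(90 + 79\right) + 145} = \frac{712}{\left(-315\right) 169 + 145} = \frac{712}{-53235 + 145} = \frac{712}{-53090} = 712 \left(- \frac{1}{53090}\right) = - \frac{356}{26545}$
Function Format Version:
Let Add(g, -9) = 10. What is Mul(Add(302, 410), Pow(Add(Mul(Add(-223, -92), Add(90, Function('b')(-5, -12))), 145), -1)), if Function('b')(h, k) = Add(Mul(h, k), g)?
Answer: Rational(-356, 26545) ≈ -0.013411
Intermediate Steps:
g = 19 (g = Add(9, 10) = 19)
Function('b')(h, k) = Add(19, Mul(h, k)) (Function('b')(h, k) = Add(Mul(h, k), 19) = Add(19, Mul(h, k)))
Mul(Add(302, 410), Pow(Add(Mul(Add(-223, -92), Add(90, Function('b')(-5, -12))), 145), -1)) = Mul(Add(302, 410), Pow(Add(Mul(Add(-223, -92), Add(90, Add(19, Mul(-5, -12)))), 145), -1)) = Mul(712, Pow(Add(Mul(-315, Add(90, Add(19, 60))), 145), -1)) = Mul(712, Pow(Add(Mul(-315, Add(90, 79)), 145), -1)) = Mul(712, Pow(Add(Mul(-315, 169), 145), -1)) = Mul(712, Pow(Add(-53235, 145), -1)) = Mul(712, Pow(-53090, -1)) = Mul(712, Rational(-1, 53090)) = Rational(-356, 26545)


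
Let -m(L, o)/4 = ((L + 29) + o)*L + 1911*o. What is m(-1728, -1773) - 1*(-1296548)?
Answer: -9149104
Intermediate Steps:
m(L, o) = -7644*o - 4*L*(29 + L + o) (m(L, o) = -4*(((L + 29) + o)*L + 1911*o) = -4*(((29 + L) + o)*L + 1911*o) = -4*((29 + L + o)*L + 1911*o) = -4*(L*(29 + L + o) + 1911*o) = -4*(1911*o + L*(29 + L + o)) = -7644*o - 4*L*(29 + L + o))
m(-1728, -1773) - 1*(-1296548) = (-7644*(-1773) - 116*(-1728) - 4*(-1728)² - 4*(-1728)*(-1773)) - 1*(-1296548) = (13552812 + 200448 - 4*2985984 - 12254976) + 1296548 = (13552812 + 200448 - 11943936 - 12254976) + 1296548 = -10445652 + 1296548 = -9149104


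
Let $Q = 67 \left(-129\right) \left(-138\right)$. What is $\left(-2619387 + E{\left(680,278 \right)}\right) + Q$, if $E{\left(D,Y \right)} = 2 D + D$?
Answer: $-1424613$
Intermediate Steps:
$E{\left(D,Y \right)} = 3 D$
$Q = 1192734$ ($Q = \left(-8643\right) \left(-138\right) = 1192734$)
$\left(-2619387 + E{\left(680,278 \right)}\right) + Q = \left(-2619387 + 3 \cdot 680\right) + 1192734 = \left(-2619387 + 2040\right) + 1192734 = -2617347 + 1192734 = -1424613$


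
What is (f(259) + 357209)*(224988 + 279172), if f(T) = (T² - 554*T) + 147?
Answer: 141644256160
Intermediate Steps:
f(T) = 147 + T² - 554*T
(f(259) + 357209)*(224988 + 279172) = ((147 + 259² - 554*259) + 357209)*(224988 + 279172) = ((147 + 67081 - 143486) + 357209)*504160 = (-76258 + 357209)*504160 = 280951*504160 = 141644256160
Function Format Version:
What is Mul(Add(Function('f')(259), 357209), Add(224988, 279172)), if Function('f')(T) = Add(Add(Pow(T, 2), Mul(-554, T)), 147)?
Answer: 141644256160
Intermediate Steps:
Function('f')(T) = Add(147, Pow(T, 2), Mul(-554, T))
Mul(Add(Function('f')(259), 357209), Add(224988, 279172)) = Mul(Add(Add(147, Pow(259, 2), Mul(-554, 259)), 357209), Add(224988, 279172)) = Mul(Add(Add(147, 67081, -143486), 357209), 504160) = Mul(Add(-76258, 357209), 504160) = Mul(280951, 504160) = 141644256160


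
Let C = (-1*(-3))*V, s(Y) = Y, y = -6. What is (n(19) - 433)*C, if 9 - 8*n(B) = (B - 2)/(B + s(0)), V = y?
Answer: 295479/38 ≈ 7775.8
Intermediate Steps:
V = -6
C = -18 (C = -1*(-3)*(-6) = 3*(-6) = -18)
n(B) = 9/8 - (-2 + B)/(8*B) (n(B) = 9/8 - (B - 2)/(8*(B + 0)) = 9/8 - (-2 + B)/(8*B))
(n(19) - 433)*C = ((1/4 + 19)/19 - 433)*(-18) = ((1/19)*(77/4) - 433)*(-18) = (77/76 - 433)*(-18) = -32831/76*(-18) = 295479/38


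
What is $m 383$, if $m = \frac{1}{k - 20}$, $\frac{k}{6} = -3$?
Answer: $- \frac{383}{38} \approx -10.079$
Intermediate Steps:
$k = -18$ ($k = 6 \left(-3\right) = -18$)
$m = - \frac{1}{38}$ ($m = \frac{1}{-18 - 20} = \frac{1}{-38} = - \frac{1}{38} \approx -0.026316$)
$m 383 = \left(- \frac{1}{38}\right) 383 = - \frac{383}{38}$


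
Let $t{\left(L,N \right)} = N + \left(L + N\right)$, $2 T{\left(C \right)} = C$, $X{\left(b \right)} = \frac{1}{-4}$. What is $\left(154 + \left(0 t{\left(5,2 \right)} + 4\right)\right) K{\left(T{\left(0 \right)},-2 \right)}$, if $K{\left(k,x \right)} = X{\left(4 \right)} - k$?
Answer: $- \frac{79}{2} \approx -39.5$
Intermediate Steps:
$X{\left(b \right)} = - \frac{1}{4}$
$T{\left(C \right)} = \frac{C}{2}$
$K{\left(k,x \right)} = - \frac{1}{4} - k$
$t{\left(L,N \right)} = L + 2 N$
$\left(154 + \left(0 t{\left(5,2 \right)} + 4\right)\right) K{\left(T{\left(0 \right)},-2 \right)} = \left(154 + \left(0 \left(5 + 2 \cdot 2\right) + 4\right)\right) \left(- \frac{1}{4} - \frac{1}{2} \cdot 0\right) = \left(154 + \left(0 \left(5 + 4\right) + 4\right)\right) \left(- \frac{1}{4} - 0\right) = \left(154 + \left(0 \cdot 9 + 4\right)\right) \left(- \frac{1}{4} + 0\right) = \left(154 + \left(0 + 4\right)\right) \left(- \frac{1}{4}\right) = \left(154 + 4\right) \left(- \frac{1}{4}\right) = 158 \left(- \frac{1}{4}\right) = - \frac{79}{2}$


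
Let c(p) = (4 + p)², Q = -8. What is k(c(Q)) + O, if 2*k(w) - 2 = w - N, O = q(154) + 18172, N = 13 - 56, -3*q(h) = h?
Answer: 108907/6 ≈ 18151.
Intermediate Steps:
q(h) = -h/3
N = -43
O = 54362/3 (O = -⅓*154 + 18172 = -154/3 + 18172 = 54362/3 ≈ 18121.)
k(w) = 45/2 + w/2 (k(w) = 1 + (w - 1*(-43))/2 = 1 + (w + 43)/2 = 1 + (43 + w)/2 = 1 + (43/2 + w/2) = 45/2 + w/2)
k(c(Q)) + O = (45/2 + (4 - 8)²/2) + 54362/3 = (45/2 + (½)*(-4)²) + 54362/3 = (45/2 + (½)*16) + 54362/3 = (45/2 + 8) + 54362/3 = 61/2 + 54362/3 = 108907/6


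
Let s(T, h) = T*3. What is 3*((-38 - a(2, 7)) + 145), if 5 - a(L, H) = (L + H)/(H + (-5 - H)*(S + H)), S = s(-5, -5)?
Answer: 31545/103 ≈ 306.26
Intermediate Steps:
s(T, h) = 3*T
S = -15 (S = 3*(-5) = -15)
a(L, H) = 5 - (H + L)/(H + (-15 + H)*(-5 - H)) (a(L, H) = 5 - (L + H)/(H + (-5 - H)*(-15 + H)) = 5 - (H + L)/(H + (-15 + H)*(-5 - H)))
3*((-38 - a(2, 7)) + 145) = 3*((-38 - (375 - 1*2 - 5*7**2 + 54*7)/(75 - 1*7**2 + 11*7)) + 145) = 3*((-38 - (375 - 2 - 5*49 + 378)/(75 - 1*49 + 77)) + 145) = 3*((-38 - (375 - 2 - 245 + 378)/(75 - 49 + 77)) + 145) = 3*((-38 - 506/103) + 145) = 3*(-4420/103 + 145) = 3*(10515/103) = 31545/103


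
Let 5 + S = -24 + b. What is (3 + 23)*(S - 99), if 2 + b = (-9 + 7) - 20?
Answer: -3952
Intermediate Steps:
b = -24 (b = -2 + ((-9 + 7) - 20) = -2 + (-2 - 20) = -2 - 22 = -24)
S = -53 (S = -5 + (-24 - 24) = -5 - 48 = -53)
(3 + 23)*(S - 99) = (3 + 23)*(-53 - 99) = 26*(-152) = -3952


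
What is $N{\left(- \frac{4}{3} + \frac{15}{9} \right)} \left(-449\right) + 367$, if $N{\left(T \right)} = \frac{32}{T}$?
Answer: $-42737$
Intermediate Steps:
$N{\left(- \frac{4}{3} + \frac{15}{9} \right)} \left(-449\right) + 367 = \frac{32}{- \frac{4}{3} + \frac{15}{9}} \left(-449\right) + 367 = \frac{32}{\left(-4\right) \frac{1}{3} + 15 \cdot \frac{1}{9}} \left(-449\right) + 367 = \frac{32}{- \frac{4}{3} + \frac{5}{3}} \left(-449\right) + 367 = 32 \frac{1}{\frac{1}{3}} \left(-449\right) + 367 = 32 \cdot 3 \left(-449\right) + 367 = 96 \left(-449\right) + 367 = -43104 + 367 = -42737$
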